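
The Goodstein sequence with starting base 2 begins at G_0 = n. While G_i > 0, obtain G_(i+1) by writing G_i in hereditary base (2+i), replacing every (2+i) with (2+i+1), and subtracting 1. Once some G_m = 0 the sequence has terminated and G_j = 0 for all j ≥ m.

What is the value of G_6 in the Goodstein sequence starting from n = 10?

10 —HB2→ 2^(2 + 1) + 2 —bump→ 3^(3 + 1) + 3 = 84 —(−1)→ 83
83 —HB3→ 3^(3 + 1) + 2 —bump→ 4^(4 + 1) + 2 = 1026 —(−1)→ 1025
1025 —HB4→ 4^(4 + 1) + 1 —bump→ 5^(5 + 1) + 1 = 15626 —(−1)→ 15625
15625 —HB5→ 5^(5 + 1) —bump→ 6^(6 + 1) = 279936 —(−1)→ 279935
279935 —HB6→ 5·6^6 + 5·6^5 + 5·6^4 + 5·6^3 + 5·6^2 + 5·6 + 5 —bump→ 5·7^7 + 5·7^5 + 5·7^4 + 5·7^3 + 5·7^2 + 5·7 + 5 = 4215755 —(−1)→ 4215754
4215754 —HB7→ 5·7^7 + 5·7^5 + 5·7^4 + 5·7^3 + 5·7^2 + 5·7 + 4 —bump→ 5·8^8 + 5·8^5 + 5·8^4 + 5·8^3 + 5·8^2 + 5·8 + 4 = 84073324 —(−1)→ 84073323
84073323 —HB8→ 5·8^8 + 5·8^5 + 5·8^4 + 5·8^3 + 5·8^2 + 5·8 + 3 —bump→ 5·9^9 + 5·9^5 + 5·9^4 + 5·9^3 + 5·9^2 + 5·9 + 3 = 1937434593 —(−1)→ 1937434592

84073323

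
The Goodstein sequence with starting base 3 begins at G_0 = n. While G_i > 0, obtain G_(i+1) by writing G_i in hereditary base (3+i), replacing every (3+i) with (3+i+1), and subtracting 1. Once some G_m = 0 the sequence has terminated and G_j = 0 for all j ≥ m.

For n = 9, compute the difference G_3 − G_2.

2

[0] 9 ≡ 3^2 (base 3). Lift 4: 16. −1: 15.
[1] 15 ≡ 3·4 + 3 (base 4). Lift 5: 18. −1: 17.
[2] 17 ≡ 3·5 + 2 (base 5). Lift 6: 20. −1: 19.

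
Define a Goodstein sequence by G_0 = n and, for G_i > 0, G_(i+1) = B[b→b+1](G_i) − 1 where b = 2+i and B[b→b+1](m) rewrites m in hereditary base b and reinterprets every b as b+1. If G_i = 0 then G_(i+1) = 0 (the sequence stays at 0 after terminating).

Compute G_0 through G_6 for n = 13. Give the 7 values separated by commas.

step 0: 13 = 2^(2 + 1) + 2^2 + 1; sub 3 for 2: 3^(3 + 1) + 3^3 + 1; = 109; G_1 = 109−1 = 108
step 1: 108 = 3^(3 + 1) + 3^3; sub 4 for 3: 4^(4 + 1) + 4^4; = 1280; G_2 = 1280−1 = 1279
step 2: 1279 = 4^(4 + 1) + 3·4^3 + 3·4^2 + 3·4 + 3; sub 5 for 4: 5^(5 + 1) + 3·5^3 + 3·5^2 + 3·5 + 3; = 16093; G_3 = 16093−1 = 16092
step 3: 16092 = 5^(5 + 1) + 3·5^3 + 3·5^2 + 3·5 + 2; sub 6 for 5: 6^(6 + 1) + 3·6^3 + 3·6^2 + 3·6 + 2; = 280712; G_4 = 280712−1 = 280711
step 4: 280711 = 6^(6 + 1) + 3·6^3 + 3·6^2 + 3·6 + 1; sub 7 for 6: 7^(7 + 1) + 3·7^3 + 3·7^2 + 3·7 + 1; = 5765999; G_5 = 5765999−1 = 5765998
step 5: 5765998 = 7^(7 + 1) + 3·7^3 + 3·7^2 + 3·7; sub 8 for 7: 8^(8 + 1) + 3·8^3 + 3·8^2 + 3·8; = 134219480; G_6 = 134219480−1 = 134219479

13, 108, 1279, 16092, 280711, 5765998, 134219479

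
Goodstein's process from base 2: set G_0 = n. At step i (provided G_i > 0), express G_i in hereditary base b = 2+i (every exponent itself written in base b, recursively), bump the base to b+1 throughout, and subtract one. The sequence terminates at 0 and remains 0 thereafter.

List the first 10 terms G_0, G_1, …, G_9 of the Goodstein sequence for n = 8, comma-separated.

step 0: 8 = 2^(2 + 1); sub 3 for 2: 3^(3 + 1); = 81; G_1 = 81−1 = 80
step 1: 80 = 2·3^3 + 2·3^2 + 2·3 + 2; sub 4 for 3: 2·4^4 + 2·4^2 + 2·4 + 2; = 554; G_2 = 554−1 = 553
step 2: 553 = 2·4^4 + 2·4^2 + 2·4 + 1; sub 5 for 4: 2·5^5 + 2·5^2 + 2·5 + 1; = 6311; G_3 = 6311−1 = 6310
step 3: 6310 = 2·5^5 + 2·5^2 + 2·5; sub 6 for 5: 2·6^6 + 2·6^2 + 2·6; = 93396; G_4 = 93396−1 = 93395
step 4: 93395 = 2·6^6 + 2·6^2 + 6 + 5; sub 7 for 6: 2·7^7 + 2·7^2 + 7 + 5; = 1647196; G_5 = 1647196−1 = 1647195
step 5: 1647195 = 2·7^7 + 2·7^2 + 7 + 4; sub 8 for 7: 2·8^8 + 2·8^2 + 8 + 4; = 33554572; G_6 = 33554572−1 = 33554571
step 6: 33554571 = 2·8^8 + 2·8^2 + 8 + 3; sub 9 for 8: 2·9^9 + 2·9^2 + 9 + 3; = 774841152; G_7 = 774841152−1 = 774841151
step 7: 774841151 = 2·9^9 + 2·9^2 + 9 + 2; sub 10 for 9: 2·10^10 + 2·10^2 + 10 + 2; = 20000000212; G_8 = 20000000212−1 = 20000000211
step 8: 20000000211 = 2·10^10 + 2·10^2 + 10 + 1; sub 11 for 10: 2·11^11 + 2·11^2 + 11 + 1; = 570623341476; G_9 = 570623341476−1 = 570623341475

8, 80, 553, 6310, 93395, 1647195, 33554571, 774841151, 20000000211, 570623341475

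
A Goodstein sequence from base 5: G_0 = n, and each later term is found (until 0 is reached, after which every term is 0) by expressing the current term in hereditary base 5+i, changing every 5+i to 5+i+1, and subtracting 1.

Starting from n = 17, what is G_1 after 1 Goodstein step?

19

G_0 = 17. HB_5(17) = 3·5 + 2. Bump = 20. G_1 = 19.
G_1 = 19. HB_6(19) = 3·6 + 1. Bump = 22. G_2 = 21.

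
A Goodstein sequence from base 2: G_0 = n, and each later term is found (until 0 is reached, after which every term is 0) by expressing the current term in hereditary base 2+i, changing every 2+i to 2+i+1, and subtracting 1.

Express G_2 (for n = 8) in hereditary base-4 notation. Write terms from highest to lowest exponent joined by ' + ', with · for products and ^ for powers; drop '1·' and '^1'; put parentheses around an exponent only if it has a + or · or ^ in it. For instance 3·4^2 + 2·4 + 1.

2·4^4 + 2·4^2 + 2·4 + 1

i=0: 8 = 2^(2 + 1) (b=2); 2→3: 3^(3 + 1) = 81; 81−1 = 80
i=1: 80 = 2·3^3 + 2·3^2 + 2·3 + 2 (b=3); 3→4: 2·4^4 + 2·4^2 + 2·4 + 2 = 554; 554−1 = 553
i=2: 553 = 2·4^4 + 2·4^2 + 2·4 + 1 (b=4); 4→5: 2·5^5 + 2·5^2 + 2·5 + 1 = 6311; 6311−1 = 6310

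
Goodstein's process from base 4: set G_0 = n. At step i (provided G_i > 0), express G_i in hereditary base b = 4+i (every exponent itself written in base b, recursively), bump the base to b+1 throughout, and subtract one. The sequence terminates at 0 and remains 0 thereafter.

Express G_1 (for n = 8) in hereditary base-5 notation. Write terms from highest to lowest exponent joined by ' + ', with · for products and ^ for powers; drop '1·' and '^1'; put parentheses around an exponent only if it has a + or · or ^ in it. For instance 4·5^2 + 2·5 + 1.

G_0=8  [base 4] 2·4  →[4↦5]→  2·5 = 10  −1 ⇒ G_1=9
G_1=9  [base 5] 5 + 4  →[5↦6]→  6 + 4 = 10  −1 ⇒ G_2=9

5 + 4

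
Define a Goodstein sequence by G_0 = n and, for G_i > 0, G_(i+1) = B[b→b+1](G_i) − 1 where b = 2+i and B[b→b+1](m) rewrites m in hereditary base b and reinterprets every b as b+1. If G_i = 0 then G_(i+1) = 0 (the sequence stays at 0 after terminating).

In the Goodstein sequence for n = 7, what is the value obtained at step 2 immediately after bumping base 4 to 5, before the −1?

3128

[0] 7 ≡ 2^2 + 2 + 1 (base 2). Lift 3: 31. −1: 30.
[1] 30 ≡ 3^3 + 3 (base 3). Lift 4: 260. −1: 259.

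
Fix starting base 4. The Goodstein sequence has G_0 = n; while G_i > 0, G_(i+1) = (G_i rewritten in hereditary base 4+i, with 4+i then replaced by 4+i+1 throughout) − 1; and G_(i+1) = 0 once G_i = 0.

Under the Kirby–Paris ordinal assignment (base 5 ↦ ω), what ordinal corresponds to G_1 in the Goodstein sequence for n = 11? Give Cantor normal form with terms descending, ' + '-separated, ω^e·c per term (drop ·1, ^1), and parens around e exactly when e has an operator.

ω·2 + 2

base 4: 11 = 2·4 + 3; at 5: 2·5 + 3 = 13; next = 12
base 5: 12 = 2·5 + 2; at 6: 2·6 + 2 = 14; next = 13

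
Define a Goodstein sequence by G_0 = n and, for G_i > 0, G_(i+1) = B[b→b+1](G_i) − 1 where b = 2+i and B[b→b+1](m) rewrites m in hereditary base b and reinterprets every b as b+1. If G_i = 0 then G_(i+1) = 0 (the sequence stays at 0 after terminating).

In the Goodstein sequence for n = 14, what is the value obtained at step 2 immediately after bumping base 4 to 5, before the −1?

18751

(0) 14|_2 = 2^(2 + 1) + 2^2 + 2 ↦ 3^(3 + 1) + 3^3 + 3|_3 = 111 ⇒ 110
(1) 110|_3 = 3^(3 + 1) + 3^3 + 2 ↦ 4^(4 + 1) + 4^4 + 2|_4 = 1282 ⇒ 1281
(2) 1281|_4 = 4^(4 + 1) + 4^4 + 1 ↦ 5^(5 + 1) + 5^5 + 1|_5 = 18751 ⇒ 18750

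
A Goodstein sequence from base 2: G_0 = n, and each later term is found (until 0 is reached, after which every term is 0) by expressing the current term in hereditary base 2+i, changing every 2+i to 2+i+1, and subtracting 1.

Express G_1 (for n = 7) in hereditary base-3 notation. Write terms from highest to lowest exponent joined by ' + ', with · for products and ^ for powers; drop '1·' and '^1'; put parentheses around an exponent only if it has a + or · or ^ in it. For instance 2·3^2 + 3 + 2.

3^3 + 3

G_0=7  [base 2] 2^2 + 2 + 1  →[2↦3]→  3^3 + 3 + 1 = 31  −1 ⇒ G_1=30
G_1=30  [base 3] 3^3 + 3  →[3↦4]→  4^4 + 4 = 260  −1 ⇒ G_2=259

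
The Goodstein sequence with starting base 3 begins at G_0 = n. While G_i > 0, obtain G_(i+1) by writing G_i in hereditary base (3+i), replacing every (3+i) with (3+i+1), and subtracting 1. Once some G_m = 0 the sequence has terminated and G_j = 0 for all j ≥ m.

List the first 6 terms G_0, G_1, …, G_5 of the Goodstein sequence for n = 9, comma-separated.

9, 15, 17, 19, 21, 23

base 3: 9 = 3^2; at 4: 4^2 = 16; next = 15
base 4: 15 = 3·4 + 3; at 5: 3·5 + 3 = 18; next = 17
base 5: 17 = 3·5 + 2; at 6: 3·6 + 2 = 20; next = 19
base 6: 19 = 3·6 + 1; at 7: 3·7 + 1 = 22; next = 21
base 7: 21 = 3·7; at 8: 3·8 = 24; next = 23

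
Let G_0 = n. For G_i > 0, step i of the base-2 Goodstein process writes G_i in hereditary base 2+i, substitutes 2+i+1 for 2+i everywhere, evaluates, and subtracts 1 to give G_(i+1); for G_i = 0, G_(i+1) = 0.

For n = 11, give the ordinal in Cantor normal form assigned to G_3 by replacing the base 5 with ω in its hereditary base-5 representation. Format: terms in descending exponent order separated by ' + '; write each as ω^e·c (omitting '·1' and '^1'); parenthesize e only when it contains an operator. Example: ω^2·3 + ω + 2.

i=0: 11 = 2^(2 + 1) + 2 + 1 (b=2); 2→3: 3^(3 + 1) + 3 + 1 = 85; 85−1 = 84
i=1: 84 = 3^(3 + 1) + 3 (b=3); 3→4: 4^(4 + 1) + 4 = 1028; 1028−1 = 1027
i=2: 1027 = 4^(4 + 1) + 3 (b=4); 4→5: 5^(5 + 1) + 3 = 15628; 15628−1 = 15627
i=3: 15627 = 5^(5 + 1) + 2 (b=5); 5→6: 6^(6 + 1) + 2 = 279938; 279938−1 = 279937

ω^(ω + 1) + 2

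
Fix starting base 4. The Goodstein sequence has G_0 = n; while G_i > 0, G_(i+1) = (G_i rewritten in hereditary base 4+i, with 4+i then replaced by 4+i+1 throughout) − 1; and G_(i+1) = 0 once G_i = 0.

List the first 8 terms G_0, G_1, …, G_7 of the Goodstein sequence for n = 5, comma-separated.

i=0: 5 = 4 + 1 (b=4); 4→5: 5 + 1 = 6; 6−1 = 5
i=1: 5 = 5 (b=5); 5→6: 6 = 6; 6−1 = 5
i=2: 5 = 5 (b=6); 6→7: 5 = 5; 5−1 = 4
i=3: 4 = 4 (b=7); 7→8: 4 = 4; 4−1 = 3
i=4: 3 = 3 (b=8); 8→9: 3 = 3; 3−1 = 2
i=5: 2 = 2 (b=9); 9→10: 2 = 2; 2−1 = 1
i=6: 1 = 1 (b=10); 10→11: 1 = 1; 1−1 = 0

5, 5, 5, 4, 3, 2, 1, 0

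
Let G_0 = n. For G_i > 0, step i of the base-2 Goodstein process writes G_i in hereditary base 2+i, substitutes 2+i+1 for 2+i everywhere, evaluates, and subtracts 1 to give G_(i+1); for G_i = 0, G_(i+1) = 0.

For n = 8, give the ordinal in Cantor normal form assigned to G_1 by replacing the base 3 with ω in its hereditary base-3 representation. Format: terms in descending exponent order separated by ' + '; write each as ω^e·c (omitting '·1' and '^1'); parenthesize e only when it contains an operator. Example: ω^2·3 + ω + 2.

ω^ω·2 + ω^2·2 + ω·2 + 2

G_0=8  [base 2] 2^(2 + 1)  →[2↦3]→  3^(3 + 1) = 81  −1 ⇒ G_1=80
G_1=80  [base 3] 2·3^3 + 2·3^2 + 2·3 + 2  →[3↦4]→  2·4^4 + 2·4^2 + 2·4 + 2 = 554  −1 ⇒ G_2=553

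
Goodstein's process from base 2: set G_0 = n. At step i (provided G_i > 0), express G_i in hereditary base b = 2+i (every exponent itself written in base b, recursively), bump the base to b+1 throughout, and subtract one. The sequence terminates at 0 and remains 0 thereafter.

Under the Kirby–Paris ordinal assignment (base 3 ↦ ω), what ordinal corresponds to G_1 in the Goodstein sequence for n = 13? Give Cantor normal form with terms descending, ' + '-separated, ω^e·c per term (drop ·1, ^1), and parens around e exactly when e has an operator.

13 —HB2→ 2^(2 + 1) + 2^2 + 1 —bump→ 3^(3 + 1) + 3^3 + 1 = 109 —(−1)→ 108
108 —HB3→ 3^(3 + 1) + 3^3 —bump→ 4^(4 + 1) + 4^4 = 1280 —(−1)→ 1279

ω^(ω + 1) + ω^ω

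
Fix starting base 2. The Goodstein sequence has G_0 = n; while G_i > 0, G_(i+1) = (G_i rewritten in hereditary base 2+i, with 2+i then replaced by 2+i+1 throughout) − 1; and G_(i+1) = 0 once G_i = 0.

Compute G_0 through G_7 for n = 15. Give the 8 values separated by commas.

(0) 15|_2 = 2^(2 + 1) + 2^2 + 2 + 1 ↦ 3^(3 + 1) + 3^3 + 3 + 1|_3 = 112 ⇒ 111
(1) 111|_3 = 3^(3 + 1) + 3^3 + 3 ↦ 4^(4 + 1) + 4^4 + 4|_4 = 1284 ⇒ 1283
(2) 1283|_4 = 4^(4 + 1) + 4^4 + 3 ↦ 5^(5 + 1) + 5^5 + 3|_5 = 18753 ⇒ 18752
(3) 18752|_5 = 5^(5 + 1) + 5^5 + 2 ↦ 6^(6 + 1) + 6^6 + 2|_6 = 326594 ⇒ 326593
(4) 326593|_6 = 6^(6 + 1) + 6^6 + 1 ↦ 7^(7 + 1) + 7^7 + 1|_7 = 6588345 ⇒ 6588344
(5) 6588344|_7 = 7^(7 + 1) + 7^7 ↦ 8^(8 + 1) + 8^8|_8 = 150994944 ⇒ 150994943
(6) 150994943|_8 = 8^(8 + 1) + 7·8^7 + 7·8^6 + 7·8^5 + 7·8^4 + 7·8^3 + 7·8^2 + 7·8 + 7 ↦ 9^(9 + 1) + 7·9^7 + 7·9^6 + 7·9^5 + 7·9^4 + 7·9^3 + 7·9^2 + 7·9 + 7|_9 = 3524450281 ⇒ 3524450280

15, 111, 1283, 18752, 326593, 6588344, 150994943, 3524450280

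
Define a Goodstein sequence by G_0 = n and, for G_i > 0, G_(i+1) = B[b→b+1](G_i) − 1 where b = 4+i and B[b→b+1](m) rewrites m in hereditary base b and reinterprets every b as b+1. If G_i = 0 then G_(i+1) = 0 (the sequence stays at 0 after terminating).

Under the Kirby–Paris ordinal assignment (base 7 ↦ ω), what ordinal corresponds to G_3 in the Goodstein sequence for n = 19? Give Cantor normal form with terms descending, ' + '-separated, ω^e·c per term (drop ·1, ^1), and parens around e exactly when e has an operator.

ω^2

step 0: 19 = 4^2 + 3; sub 5 for 4: 5^2 + 3; = 28; G_1 = 28−1 = 27
step 1: 27 = 5^2 + 2; sub 6 for 5: 6^2 + 2; = 38; G_2 = 38−1 = 37
step 2: 37 = 6^2 + 1; sub 7 for 6: 7^2 + 1; = 50; G_3 = 50−1 = 49
step 3: 49 = 7^2; sub 8 for 7: 8^2; = 64; G_4 = 64−1 = 63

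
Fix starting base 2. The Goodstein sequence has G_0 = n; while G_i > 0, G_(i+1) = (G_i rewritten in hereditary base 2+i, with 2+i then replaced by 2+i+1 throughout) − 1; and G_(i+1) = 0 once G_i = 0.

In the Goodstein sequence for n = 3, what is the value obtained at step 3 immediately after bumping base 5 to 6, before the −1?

2

3 —HB2→ 2 + 1 —bump→ 3 + 1 = 4 —(−1)→ 3
3 —HB3→ 3 —bump→ 4 = 4 —(−1)→ 3
3 —HB4→ 3 —bump→ 3 = 3 —(−1)→ 2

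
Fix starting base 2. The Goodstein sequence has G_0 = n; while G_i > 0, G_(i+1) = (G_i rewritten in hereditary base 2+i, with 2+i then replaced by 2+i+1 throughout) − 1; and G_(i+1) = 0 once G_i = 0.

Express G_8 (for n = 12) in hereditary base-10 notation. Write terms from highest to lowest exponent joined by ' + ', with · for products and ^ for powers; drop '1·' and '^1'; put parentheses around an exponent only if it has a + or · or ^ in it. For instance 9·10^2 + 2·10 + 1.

10^(10 + 1) + 2·10^2 + 10 + 1

[0] 12 ≡ 2^(2 + 1) + 2^2 (base 2). Lift 3: 108. −1: 107.
[1] 107 ≡ 3^(3 + 1) + 2·3^2 + 2·3 + 2 (base 3). Lift 4: 1066. −1: 1065.
[2] 1065 ≡ 4^(4 + 1) + 2·4^2 + 2·4 + 1 (base 4). Lift 5: 15686. −1: 15685.
[3] 15685 ≡ 5^(5 + 1) + 2·5^2 + 2·5 (base 5). Lift 6: 280020. −1: 280019.
[4] 280019 ≡ 6^(6 + 1) + 2·6^2 + 6 + 5 (base 6). Lift 7: 5764911. −1: 5764910.
[5] 5764910 ≡ 7^(7 + 1) + 2·7^2 + 7 + 4 (base 7). Lift 8: 134217868. −1: 134217867.
[6] 134217867 ≡ 8^(8 + 1) + 2·8^2 + 8 + 3 (base 8). Lift 9: 3486784575. −1: 3486784574.
[7] 3486784574 ≡ 9^(9 + 1) + 2·9^2 + 9 + 2 (base 9). Lift 10: 100000000212. −1: 100000000211.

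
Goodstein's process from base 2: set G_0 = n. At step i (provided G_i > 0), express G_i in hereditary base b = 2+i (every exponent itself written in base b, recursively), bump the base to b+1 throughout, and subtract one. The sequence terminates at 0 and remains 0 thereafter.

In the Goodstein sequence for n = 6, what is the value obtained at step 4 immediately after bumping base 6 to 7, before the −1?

i=0: 6 = 2^2 + 2 (b=2); 2→3: 3^3 + 3 = 30; 30−1 = 29
i=1: 29 = 3^3 + 2 (b=3); 3→4: 4^4 + 2 = 258; 258−1 = 257
i=2: 257 = 4^4 + 1 (b=4); 4→5: 5^5 + 1 = 3126; 3126−1 = 3125
i=3: 3125 = 5^5 (b=5); 5→6: 6^6 = 46656; 46656−1 = 46655
i=4: 46655 = 5·6^5 + 5·6^4 + 5·6^3 + 5·6^2 + 5·6 + 5 (b=6); 6→7: 5·7^5 + 5·7^4 + 5·7^3 + 5·7^2 + 5·7 + 5 = 98040; 98040−1 = 98039

98040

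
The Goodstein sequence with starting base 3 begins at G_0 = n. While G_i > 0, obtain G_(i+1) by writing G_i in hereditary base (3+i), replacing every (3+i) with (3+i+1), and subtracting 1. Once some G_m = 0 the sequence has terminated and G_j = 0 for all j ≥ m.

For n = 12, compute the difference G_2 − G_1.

G_0 = 12. HB_3(12) = 3^2 + 3. Bump = 20. G_1 = 19.
G_1 = 19. HB_4(19) = 4^2 + 3. Bump = 28. G_2 = 27.

8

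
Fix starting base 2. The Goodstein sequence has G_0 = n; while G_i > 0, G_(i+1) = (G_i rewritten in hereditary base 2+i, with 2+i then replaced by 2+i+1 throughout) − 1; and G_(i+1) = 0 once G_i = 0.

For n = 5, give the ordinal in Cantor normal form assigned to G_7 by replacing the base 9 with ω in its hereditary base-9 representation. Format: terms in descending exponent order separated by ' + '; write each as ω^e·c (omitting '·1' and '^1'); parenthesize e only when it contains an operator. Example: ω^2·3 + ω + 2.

5 —HB2→ 2^2 + 1 —bump→ 3^3 + 1 = 28 —(−1)→ 27
27 —HB3→ 3^3 —bump→ 4^4 = 256 —(−1)→ 255
255 —HB4→ 3·4^3 + 3·4^2 + 3·4 + 3 —bump→ 3·5^3 + 3·5^2 + 3·5 + 3 = 468 —(−1)→ 467
467 —HB5→ 3·5^3 + 3·5^2 + 3·5 + 2 —bump→ 3·6^3 + 3·6^2 + 3·6 + 2 = 776 —(−1)→ 775
775 —HB6→ 3·6^3 + 3·6^2 + 3·6 + 1 —bump→ 3·7^3 + 3·7^2 + 3·7 + 1 = 1198 —(−1)→ 1197
1197 —HB7→ 3·7^3 + 3·7^2 + 3·7 —bump→ 3·8^3 + 3·8^2 + 3·8 = 1752 —(−1)→ 1751
1751 —HB8→ 3·8^3 + 3·8^2 + 2·8 + 7 —bump→ 3·9^3 + 3·9^2 + 2·9 + 7 = 2455 —(−1)→ 2454
2454 —HB9→ 3·9^3 + 3·9^2 + 2·9 + 6 —bump→ 3·10^3 + 3·10^2 + 2·10 + 6 = 3326 —(−1)→ 3325

ω^3·3 + ω^2·3 + ω·2 + 6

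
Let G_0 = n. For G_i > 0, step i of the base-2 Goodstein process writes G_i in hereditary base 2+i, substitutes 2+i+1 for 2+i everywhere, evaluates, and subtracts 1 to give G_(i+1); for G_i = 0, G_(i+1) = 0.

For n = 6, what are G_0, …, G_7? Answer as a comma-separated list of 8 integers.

6, 29, 257, 3125, 46655, 98039, 187243, 332147

i=0: 6 = 2^2 + 2 (b=2); 2→3: 3^3 + 3 = 30; 30−1 = 29
i=1: 29 = 3^3 + 2 (b=3); 3→4: 4^4 + 2 = 258; 258−1 = 257
i=2: 257 = 4^4 + 1 (b=4); 4→5: 5^5 + 1 = 3126; 3126−1 = 3125
i=3: 3125 = 5^5 (b=5); 5→6: 6^6 = 46656; 46656−1 = 46655
i=4: 46655 = 5·6^5 + 5·6^4 + 5·6^3 + 5·6^2 + 5·6 + 5 (b=6); 6→7: 5·7^5 + 5·7^4 + 5·7^3 + 5·7^2 + 5·7 + 5 = 98040; 98040−1 = 98039
i=5: 98039 = 5·7^5 + 5·7^4 + 5·7^3 + 5·7^2 + 5·7 + 4 (b=7); 7→8: 5·8^5 + 5·8^4 + 5·8^3 + 5·8^2 + 5·8 + 4 = 187244; 187244−1 = 187243
i=6: 187243 = 5·8^5 + 5·8^4 + 5·8^3 + 5·8^2 + 5·8 + 3 (b=8); 8→9: 5·9^5 + 5·9^4 + 5·9^3 + 5·9^2 + 5·9 + 3 = 332148; 332148−1 = 332147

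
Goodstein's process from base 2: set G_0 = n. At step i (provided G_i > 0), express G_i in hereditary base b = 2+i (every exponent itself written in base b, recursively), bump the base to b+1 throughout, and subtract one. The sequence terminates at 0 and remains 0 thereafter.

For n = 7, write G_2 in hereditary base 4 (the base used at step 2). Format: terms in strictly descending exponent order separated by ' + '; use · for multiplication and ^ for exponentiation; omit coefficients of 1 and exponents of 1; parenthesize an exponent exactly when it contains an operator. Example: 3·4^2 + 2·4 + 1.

G_0 = 7. HB_2(7) = 2^2 + 2 + 1. Bump = 31. G_1 = 30.
G_1 = 30. HB_3(30) = 3^3 + 3. Bump = 260. G_2 = 259.
G_2 = 259. HB_4(259) = 4^4 + 3. Bump = 3128. G_3 = 3127.

4^4 + 3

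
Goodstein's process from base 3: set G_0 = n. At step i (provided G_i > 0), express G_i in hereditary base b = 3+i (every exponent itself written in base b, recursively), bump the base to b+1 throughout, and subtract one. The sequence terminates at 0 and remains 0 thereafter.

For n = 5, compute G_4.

(0) 5|_3 = 3 + 2 ↦ 4 + 2|_4 = 6 ⇒ 5
(1) 5|_4 = 4 + 1 ↦ 5 + 1|_5 = 6 ⇒ 5
(2) 5|_5 = 5 ↦ 6|_6 = 6 ⇒ 5
(3) 5|_6 = 5 ↦ 5|_7 = 5 ⇒ 4
(4) 4|_7 = 4 ↦ 4|_8 = 4 ⇒ 3

4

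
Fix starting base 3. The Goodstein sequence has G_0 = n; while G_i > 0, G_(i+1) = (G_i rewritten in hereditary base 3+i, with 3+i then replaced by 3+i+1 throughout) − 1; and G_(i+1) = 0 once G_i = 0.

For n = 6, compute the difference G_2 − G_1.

6 —HB3→ 2·3 —bump→ 2·4 = 8 —(−1)→ 7
7 —HB4→ 4 + 3 —bump→ 5 + 3 = 8 —(−1)→ 7

0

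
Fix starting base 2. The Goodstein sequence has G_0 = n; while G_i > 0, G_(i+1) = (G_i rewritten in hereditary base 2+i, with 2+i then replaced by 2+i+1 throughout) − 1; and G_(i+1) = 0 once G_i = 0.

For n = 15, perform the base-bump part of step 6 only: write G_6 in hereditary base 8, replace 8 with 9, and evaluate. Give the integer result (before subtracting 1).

15 —HB2→ 2^(2 + 1) + 2^2 + 2 + 1 —bump→ 3^(3 + 1) + 3^3 + 3 + 1 = 112 —(−1)→ 111
111 —HB3→ 3^(3 + 1) + 3^3 + 3 —bump→ 4^(4 + 1) + 4^4 + 4 = 1284 —(−1)→ 1283
1283 —HB4→ 4^(4 + 1) + 4^4 + 3 —bump→ 5^(5 + 1) + 5^5 + 3 = 18753 —(−1)→ 18752
18752 —HB5→ 5^(5 + 1) + 5^5 + 2 —bump→ 6^(6 + 1) + 6^6 + 2 = 326594 —(−1)→ 326593
326593 —HB6→ 6^(6 + 1) + 6^6 + 1 —bump→ 7^(7 + 1) + 7^7 + 1 = 6588345 —(−1)→ 6588344
6588344 —HB7→ 7^(7 + 1) + 7^7 —bump→ 8^(8 + 1) + 8^8 = 150994944 —(−1)→ 150994943
150994943 —HB8→ 8^(8 + 1) + 7·8^7 + 7·8^6 + 7·8^5 + 7·8^4 + 7·8^3 + 7·8^2 + 7·8 + 7 —bump→ 9^(9 + 1) + 7·9^7 + 7·9^6 + 7·9^5 + 7·9^4 + 7·9^3 + 7·9^2 + 7·9 + 7 = 3524450281 —(−1)→ 3524450280

3524450281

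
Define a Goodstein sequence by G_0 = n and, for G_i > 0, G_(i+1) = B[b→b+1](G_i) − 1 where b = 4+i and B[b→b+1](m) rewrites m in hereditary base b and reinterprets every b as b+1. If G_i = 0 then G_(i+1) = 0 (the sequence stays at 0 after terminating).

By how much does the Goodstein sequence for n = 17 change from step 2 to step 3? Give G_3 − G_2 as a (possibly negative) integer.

4

base 4: 17 = 4^2 + 1; at 5: 5^2 + 1 = 26; next = 25
base 5: 25 = 5^2; at 6: 6^2 = 36; next = 35
base 6: 35 = 5·6 + 5; at 7: 5·7 + 5 = 40; next = 39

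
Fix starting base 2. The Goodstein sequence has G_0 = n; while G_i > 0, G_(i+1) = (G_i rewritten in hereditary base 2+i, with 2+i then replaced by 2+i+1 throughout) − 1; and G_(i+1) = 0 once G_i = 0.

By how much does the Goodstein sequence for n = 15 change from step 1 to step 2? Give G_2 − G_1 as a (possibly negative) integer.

[0] 15 ≡ 2^(2 + 1) + 2^2 + 2 + 1 (base 2). Lift 3: 112. −1: 111.
[1] 111 ≡ 3^(3 + 1) + 3^3 + 3 (base 3). Lift 4: 1284. −1: 1283.

1172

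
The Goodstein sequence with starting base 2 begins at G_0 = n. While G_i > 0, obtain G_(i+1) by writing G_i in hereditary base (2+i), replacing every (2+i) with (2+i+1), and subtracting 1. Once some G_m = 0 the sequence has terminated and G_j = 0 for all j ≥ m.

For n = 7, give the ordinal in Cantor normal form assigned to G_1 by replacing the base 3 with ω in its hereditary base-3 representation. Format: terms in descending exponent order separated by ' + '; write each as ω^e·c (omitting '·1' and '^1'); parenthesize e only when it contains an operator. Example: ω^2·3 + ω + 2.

ω^ω + ω

7 —HB2→ 2^2 + 2 + 1 —bump→ 3^3 + 3 + 1 = 31 —(−1)→ 30
30 —HB3→ 3^3 + 3 —bump→ 4^4 + 4 = 260 —(−1)→ 259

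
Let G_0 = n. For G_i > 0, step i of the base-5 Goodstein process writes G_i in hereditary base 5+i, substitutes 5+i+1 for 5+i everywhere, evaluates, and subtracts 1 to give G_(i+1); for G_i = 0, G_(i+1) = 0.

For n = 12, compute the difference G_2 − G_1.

1

G_0 = 12. HB_5(12) = 2·5 + 2. Bump = 14. G_1 = 13.
G_1 = 13. HB_6(13) = 2·6 + 1. Bump = 15. G_2 = 14.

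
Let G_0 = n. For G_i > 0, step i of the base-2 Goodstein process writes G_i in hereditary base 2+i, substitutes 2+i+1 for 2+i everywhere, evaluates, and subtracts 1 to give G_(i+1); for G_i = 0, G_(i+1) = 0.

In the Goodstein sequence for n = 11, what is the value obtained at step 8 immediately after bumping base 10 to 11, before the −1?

1997331745491

base 2: 11 = 2^(2 + 1) + 2 + 1; at 3: 3^(3 + 1) + 3 + 1 = 85; next = 84
base 3: 84 = 3^(3 + 1) + 3; at 4: 4^(4 + 1) + 4 = 1028; next = 1027
base 4: 1027 = 4^(4 + 1) + 3; at 5: 5^(5 + 1) + 3 = 15628; next = 15627
base 5: 15627 = 5^(5 + 1) + 2; at 6: 6^(6 + 1) + 2 = 279938; next = 279937
base 6: 279937 = 6^(6 + 1) + 1; at 7: 7^(7 + 1) + 1 = 5764802; next = 5764801
base 7: 5764801 = 7^(7 + 1); at 8: 8^(8 + 1) = 134217728; next = 134217727
base 8: 134217727 = 7·8^8 + 7·8^7 + 7·8^6 + 7·8^5 + 7·8^4 + 7·8^3 + 7·8^2 + 7·8 + 7; at 9: 7·9^9 + 7·9^7 + 7·9^6 + 7·9^5 + 7·9^4 + 7·9^3 + 7·9^2 + 7·9 + 7 = 2749609303; next = 2749609302
base 9: 2749609302 = 7·9^9 + 7·9^7 + 7·9^6 + 7·9^5 + 7·9^4 + 7·9^3 + 7·9^2 + 7·9 + 6; at 10: 7·10^10 + 7·10^7 + 7·10^6 + 7·10^5 + 7·10^4 + 7·10^3 + 7·10^2 + 7·10 + 6 = 70077777776; next = 70077777775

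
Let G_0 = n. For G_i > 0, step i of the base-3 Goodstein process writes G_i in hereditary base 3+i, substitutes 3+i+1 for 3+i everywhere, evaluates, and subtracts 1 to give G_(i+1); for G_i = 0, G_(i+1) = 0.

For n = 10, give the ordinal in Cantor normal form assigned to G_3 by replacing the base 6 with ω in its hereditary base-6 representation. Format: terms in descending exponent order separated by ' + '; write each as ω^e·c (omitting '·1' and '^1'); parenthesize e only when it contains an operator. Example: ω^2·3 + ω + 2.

ω·4 + 3

G_0 = 10. HB_3(10) = 3^2 + 1. Bump = 17. G_1 = 16.
G_1 = 16. HB_4(16) = 4^2. Bump = 25. G_2 = 24.
G_2 = 24. HB_5(24) = 4·5 + 4. Bump = 28. G_3 = 27.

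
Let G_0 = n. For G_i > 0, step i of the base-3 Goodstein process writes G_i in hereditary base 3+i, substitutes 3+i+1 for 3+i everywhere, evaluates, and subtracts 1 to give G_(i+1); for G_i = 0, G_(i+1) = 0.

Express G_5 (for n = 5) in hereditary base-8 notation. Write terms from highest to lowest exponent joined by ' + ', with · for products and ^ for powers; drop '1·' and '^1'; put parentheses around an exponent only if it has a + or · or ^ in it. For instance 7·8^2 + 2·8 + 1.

3

G_0=5  [base 3] 3 + 2  →[3↦4]→  4 + 2 = 6  −1 ⇒ G_1=5
G_1=5  [base 4] 4 + 1  →[4↦5]→  5 + 1 = 6  −1 ⇒ G_2=5
G_2=5  [base 5] 5  →[5↦6]→  6 = 6  −1 ⇒ G_3=5
G_3=5  [base 6] 5  →[6↦7]→  5 = 5  −1 ⇒ G_4=4
G_4=4  [base 7] 4  →[7↦8]→  4 = 4  −1 ⇒ G_5=3
G_5=3  [base 8] 3  →[8↦9]→  3 = 3  −1 ⇒ G_6=2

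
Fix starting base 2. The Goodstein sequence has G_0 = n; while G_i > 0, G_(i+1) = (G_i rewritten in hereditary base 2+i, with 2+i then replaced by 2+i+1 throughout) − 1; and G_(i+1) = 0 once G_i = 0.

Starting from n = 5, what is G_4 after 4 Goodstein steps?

775

[0] 5 ≡ 2^2 + 1 (base 2). Lift 3: 28. −1: 27.
[1] 27 ≡ 3^3 (base 3). Lift 4: 256. −1: 255.
[2] 255 ≡ 3·4^3 + 3·4^2 + 3·4 + 3 (base 4). Lift 5: 468. −1: 467.
[3] 467 ≡ 3·5^3 + 3·5^2 + 3·5 + 2 (base 5). Lift 6: 776. −1: 775.
[4] 775 ≡ 3·6^3 + 3·6^2 + 3·6 + 1 (base 6). Lift 7: 1198. −1: 1197.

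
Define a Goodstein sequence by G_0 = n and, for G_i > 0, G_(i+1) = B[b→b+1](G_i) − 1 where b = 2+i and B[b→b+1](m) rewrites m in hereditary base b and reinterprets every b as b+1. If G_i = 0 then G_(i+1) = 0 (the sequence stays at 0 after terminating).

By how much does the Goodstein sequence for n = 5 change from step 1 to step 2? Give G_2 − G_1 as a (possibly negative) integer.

G_0 = 5. HB_2(5) = 2^2 + 1. Bump = 28. G_1 = 27.
G_1 = 27. HB_3(27) = 3^3. Bump = 256. G_2 = 255.

228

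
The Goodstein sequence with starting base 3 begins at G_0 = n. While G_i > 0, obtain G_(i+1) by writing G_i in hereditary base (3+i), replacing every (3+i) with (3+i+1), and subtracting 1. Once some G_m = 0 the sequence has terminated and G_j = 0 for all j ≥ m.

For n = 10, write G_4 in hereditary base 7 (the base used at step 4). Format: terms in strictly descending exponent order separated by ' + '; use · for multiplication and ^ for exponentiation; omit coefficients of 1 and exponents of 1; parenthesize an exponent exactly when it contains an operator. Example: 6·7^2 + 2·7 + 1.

(0) 10|_3 = 3^2 + 1 ↦ 4^2 + 1|_4 = 17 ⇒ 16
(1) 16|_4 = 4^2 ↦ 5^2|_5 = 25 ⇒ 24
(2) 24|_5 = 4·5 + 4 ↦ 4·6 + 4|_6 = 28 ⇒ 27
(3) 27|_6 = 4·6 + 3 ↦ 4·7 + 3|_7 = 31 ⇒ 30
(4) 30|_7 = 4·7 + 2 ↦ 4·8 + 2|_8 = 34 ⇒ 33

4·7 + 2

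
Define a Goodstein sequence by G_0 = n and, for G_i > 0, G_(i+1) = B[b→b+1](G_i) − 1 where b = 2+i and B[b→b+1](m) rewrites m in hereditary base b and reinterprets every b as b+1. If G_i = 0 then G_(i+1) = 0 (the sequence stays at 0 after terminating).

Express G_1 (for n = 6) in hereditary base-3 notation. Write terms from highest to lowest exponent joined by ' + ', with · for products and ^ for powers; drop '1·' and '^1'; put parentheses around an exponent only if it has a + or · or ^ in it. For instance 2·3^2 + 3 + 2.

3^3 + 2

[0] 6 ≡ 2^2 + 2 (base 2). Lift 3: 30. −1: 29.
[1] 29 ≡ 3^3 + 2 (base 3). Lift 4: 258. −1: 257.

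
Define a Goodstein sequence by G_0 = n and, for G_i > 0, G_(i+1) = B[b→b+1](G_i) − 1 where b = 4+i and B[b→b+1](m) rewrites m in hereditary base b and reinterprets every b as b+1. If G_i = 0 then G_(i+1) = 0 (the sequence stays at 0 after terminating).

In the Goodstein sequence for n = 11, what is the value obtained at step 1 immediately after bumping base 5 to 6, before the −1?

14

i=0: 11 = 2·4 + 3 (b=4); 4→5: 2·5 + 3 = 13; 13−1 = 12
i=1: 12 = 2·5 + 2 (b=5); 5→6: 2·6 + 2 = 14; 14−1 = 13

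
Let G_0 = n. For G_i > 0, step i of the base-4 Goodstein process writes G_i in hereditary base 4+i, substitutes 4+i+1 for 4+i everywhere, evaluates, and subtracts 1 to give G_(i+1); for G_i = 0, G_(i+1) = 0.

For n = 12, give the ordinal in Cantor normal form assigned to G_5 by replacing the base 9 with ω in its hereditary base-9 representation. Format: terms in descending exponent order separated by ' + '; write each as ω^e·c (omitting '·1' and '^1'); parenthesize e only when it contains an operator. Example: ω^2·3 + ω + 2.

ω·2

G_0=12  [base 4] 3·4  →[4↦5]→  3·5 = 15  −1 ⇒ G_1=14
G_1=14  [base 5] 2·5 + 4  →[5↦6]→  2·6 + 4 = 16  −1 ⇒ G_2=15
G_2=15  [base 6] 2·6 + 3  →[6↦7]→  2·7 + 3 = 17  −1 ⇒ G_3=16
G_3=16  [base 7] 2·7 + 2  →[7↦8]→  2·8 + 2 = 18  −1 ⇒ G_4=17
G_4=17  [base 8] 2·8 + 1  →[8↦9]→  2·9 + 1 = 19  −1 ⇒ G_5=18
G_5=18  [base 9] 2·9  →[9↦10]→  2·10 = 20  −1 ⇒ G_6=19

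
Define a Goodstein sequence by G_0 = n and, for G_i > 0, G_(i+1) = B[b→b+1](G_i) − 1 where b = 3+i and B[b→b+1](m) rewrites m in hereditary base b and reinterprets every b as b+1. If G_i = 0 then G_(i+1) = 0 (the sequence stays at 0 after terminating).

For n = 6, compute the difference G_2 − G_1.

[0] 6 ≡ 2·3 (base 3). Lift 4: 8. −1: 7.
[1] 7 ≡ 4 + 3 (base 4). Lift 5: 8. −1: 7.

0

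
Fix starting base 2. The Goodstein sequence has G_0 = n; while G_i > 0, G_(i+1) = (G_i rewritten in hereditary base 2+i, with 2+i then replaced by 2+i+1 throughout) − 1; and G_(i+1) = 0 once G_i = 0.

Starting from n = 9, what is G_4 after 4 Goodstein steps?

base 2: 9 = 2^(2 + 1) + 1; at 3: 3^(3 + 1) + 1 = 82; next = 81
base 3: 81 = 3^(3 + 1); at 4: 4^(4 + 1) = 1024; next = 1023
base 4: 1023 = 3·4^4 + 3·4^3 + 3·4^2 + 3·4 + 3; at 5: 3·5^5 + 3·5^3 + 3·5^2 + 3·5 + 3 = 9843; next = 9842
base 5: 9842 = 3·5^5 + 3·5^3 + 3·5^2 + 3·5 + 2; at 6: 3·6^6 + 3·6^3 + 3·6^2 + 3·6 + 2 = 140744; next = 140743
base 6: 140743 = 3·6^6 + 3·6^3 + 3·6^2 + 3·6 + 1; at 7: 3·7^7 + 3·7^3 + 3·7^2 + 3·7 + 1 = 2471827; next = 2471826

140743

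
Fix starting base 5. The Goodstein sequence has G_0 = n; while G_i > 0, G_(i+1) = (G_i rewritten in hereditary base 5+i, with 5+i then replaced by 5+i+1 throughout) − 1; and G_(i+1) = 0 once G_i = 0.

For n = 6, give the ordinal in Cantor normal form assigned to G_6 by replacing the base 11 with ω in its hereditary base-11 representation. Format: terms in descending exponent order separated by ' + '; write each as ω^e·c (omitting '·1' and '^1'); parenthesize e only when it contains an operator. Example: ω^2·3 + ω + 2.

[0] 6 ≡ 5 + 1 (base 5). Lift 6: 7. −1: 6.
[1] 6 ≡ 6 (base 6). Lift 7: 7. −1: 6.
[2] 6 ≡ 6 (base 7). Lift 8: 6. −1: 5.
[3] 5 ≡ 5 (base 8). Lift 9: 5. −1: 4.
[4] 4 ≡ 4 (base 9). Lift 10: 4. −1: 3.
[5] 3 ≡ 3 (base 10). Lift 11: 3. −1: 2.

2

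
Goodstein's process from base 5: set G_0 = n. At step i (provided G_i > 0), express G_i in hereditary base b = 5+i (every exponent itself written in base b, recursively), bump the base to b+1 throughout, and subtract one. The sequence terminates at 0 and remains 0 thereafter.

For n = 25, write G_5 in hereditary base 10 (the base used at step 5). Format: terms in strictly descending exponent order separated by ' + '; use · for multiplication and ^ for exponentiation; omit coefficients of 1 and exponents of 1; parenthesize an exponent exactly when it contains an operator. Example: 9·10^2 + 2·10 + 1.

5·10 + 1

base 5: 25 = 5^2; at 6: 6^2 = 36; next = 35
base 6: 35 = 5·6 + 5; at 7: 5·7 + 5 = 40; next = 39
base 7: 39 = 5·7 + 4; at 8: 5·8 + 4 = 44; next = 43
base 8: 43 = 5·8 + 3; at 9: 5·9 + 3 = 48; next = 47
base 9: 47 = 5·9 + 2; at 10: 5·10 + 2 = 52; next = 51
base 10: 51 = 5·10 + 1; at 11: 5·11 + 1 = 56; next = 55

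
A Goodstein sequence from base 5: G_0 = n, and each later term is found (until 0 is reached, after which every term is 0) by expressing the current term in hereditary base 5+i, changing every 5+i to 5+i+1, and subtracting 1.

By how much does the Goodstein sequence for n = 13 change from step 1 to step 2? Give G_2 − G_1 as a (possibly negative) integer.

1

i=0: 13 = 2·5 + 3 (b=5); 5→6: 2·6 + 3 = 15; 15−1 = 14
i=1: 14 = 2·6 + 2 (b=6); 6→7: 2·7 + 2 = 16; 16−1 = 15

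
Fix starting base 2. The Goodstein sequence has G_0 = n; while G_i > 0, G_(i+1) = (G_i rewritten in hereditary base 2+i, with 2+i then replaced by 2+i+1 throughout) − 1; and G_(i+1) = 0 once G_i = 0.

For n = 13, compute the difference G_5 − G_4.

G_0 = 13. HB_2(13) = 2^(2 + 1) + 2^2 + 1. Bump = 109. G_1 = 108.
G_1 = 108. HB_3(108) = 3^(3 + 1) + 3^3. Bump = 1280. G_2 = 1279.
G_2 = 1279. HB_4(1279) = 4^(4 + 1) + 3·4^3 + 3·4^2 + 3·4 + 3. Bump = 16093. G_3 = 16092.
G_3 = 16092. HB_5(16092) = 5^(5 + 1) + 3·5^3 + 3·5^2 + 3·5 + 2. Bump = 280712. G_4 = 280711.
G_4 = 280711. HB_6(280711) = 6^(6 + 1) + 3·6^3 + 3·6^2 + 3·6 + 1. Bump = 5765999. G_5 = 5765998.

5485287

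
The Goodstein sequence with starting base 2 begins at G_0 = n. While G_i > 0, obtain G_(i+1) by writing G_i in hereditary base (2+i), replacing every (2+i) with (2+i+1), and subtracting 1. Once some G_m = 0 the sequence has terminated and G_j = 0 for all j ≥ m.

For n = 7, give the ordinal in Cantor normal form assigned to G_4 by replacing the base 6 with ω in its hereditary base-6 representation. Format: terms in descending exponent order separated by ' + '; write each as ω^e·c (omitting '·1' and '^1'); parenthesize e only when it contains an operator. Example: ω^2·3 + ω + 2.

(0) 7|_2 = 2^2 + 2 + 1 ↦ 3^3 + 3 + 1|_3 = 31 ⇒ 30
(1) 30|_3 = 3^3 + 3 ↦ 4^4 + 4|_4 = 260 ⇒ 259
(2) 259|_4 = 4^4 + 3 ↦ 5^5 + 3|_5 = 3128 ⇒ 3127
(3) 3127|_5 = 5^5 + 2 ↦ 6^6 + 2|_6 = 46658 ⇒ 46657
(4) 46657|_6 = 6^6 + 1 ↦ 7^7 + 1|_7 = 823544 ⇒ 823543

ω^ω + 1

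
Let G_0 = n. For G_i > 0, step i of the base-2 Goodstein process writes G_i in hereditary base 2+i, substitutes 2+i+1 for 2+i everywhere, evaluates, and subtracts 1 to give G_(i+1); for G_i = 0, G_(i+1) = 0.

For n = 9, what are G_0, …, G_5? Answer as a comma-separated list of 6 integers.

[0] 9 ≡ 2^(2 + 1) + 1 (base 2). Lift 3: 82. −1: 81.
[1] 81 ≡ 3^(3 + 1) (base 3). Lift 4: 1024. −1: 1023.
[2] 1023 ≡ 3·4^4 + 3·4^3 + 3·4^2 + 3·4 + 3 (base 4). Lift 5: 9843. −1: 9842.
[3] 9842 ≡ 3·5^5 + 3·5^3 + 3·5^2 + 3·5 + 2 (base 5). Lift 6: 140744. −1: 140743.
[4] 140743 ≡ 3·6^6 + 3·6^3 + 3·6^2 + 3·6 + 1 (base 6). Lift 7: 2471827. −1: 2471826.

9, 81, 1023, 9842, 140743, 2471826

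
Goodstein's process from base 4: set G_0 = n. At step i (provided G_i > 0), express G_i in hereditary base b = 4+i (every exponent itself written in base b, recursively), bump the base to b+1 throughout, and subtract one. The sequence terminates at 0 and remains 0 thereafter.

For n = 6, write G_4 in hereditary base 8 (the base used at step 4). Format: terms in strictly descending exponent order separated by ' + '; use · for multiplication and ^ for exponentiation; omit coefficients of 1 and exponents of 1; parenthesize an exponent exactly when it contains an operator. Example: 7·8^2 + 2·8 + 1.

5

(0) 6|_4 = 4 + 2 ↦ 5 + 2|_5 = 7 ⇒ 6
(1) 6|_5 = 5 + 1 ↦ 6 + 1|_6 = 7 ⇒ 6
(2) 6|_6 = 6 ↦ 7|_7 = 7 ⇒ 6
(3) 6|_7 = 6 ↦ 6|_8 = 6 ⇒ 5
(4) 5|_8 = 5 ↦ 5|_9 = 5 ⇒ 4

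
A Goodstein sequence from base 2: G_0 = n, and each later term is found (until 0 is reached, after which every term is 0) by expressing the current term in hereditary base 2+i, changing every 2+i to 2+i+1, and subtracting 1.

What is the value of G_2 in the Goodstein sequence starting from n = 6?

257

G_0=6  [base 2] 2^2 + 2  →[2↦3]→  3^3 + 3 = 30  −1 ⇒ G_1=29
G_1=29  [base 3] 3^3 + 2  →[3↦4]→  4^4 + 2 = 258  −1 ⇒ G_2=257
G_2=257  [base 4] 4^4 + 1  →[4↦5]→  5^5 + 1 = 3126  −1 ⇒ G_3=3125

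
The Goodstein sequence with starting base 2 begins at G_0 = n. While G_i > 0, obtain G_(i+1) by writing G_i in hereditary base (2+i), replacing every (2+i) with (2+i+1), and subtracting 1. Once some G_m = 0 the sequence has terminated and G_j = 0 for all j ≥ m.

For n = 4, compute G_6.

139

step 0: 4 = 2^2; sub 3 for 2: 3^3; = 27; G_1 = 27−1 = 26
step 1: 26 = 2·3^2 + 2·3 + 2; sub 4 for 3: 2·4^2 + 2·4 + 2; = 42; G_2 = 42−1 = 41
step 2: 41 = 2·4^2 + 2·4 + 1; sub 5 for 4: 2·5^2 + 2·5 + 1; = 61; G_3 = 61−1 = 60
step 3: 60 = 2·5^2 + 2·5; sub 6 for 5: 2·6^2 + 2·6; = 84; G_4 = 84−1 = 83
step 4: 83 = 2·6^2 + 6 + 5; sub 7 for 6: 2·7^2 + 7 + 5; = 110; G_5 = 110−1 = 109
step 5: 109 = 2·7^2 + 7 + 4; sub 8 for 7: 2·8^2 + 8 + 4; = 140; G_6 = 140−1 = 139
step 6: 139 = 2·8^2 + 8 + 3; sub 9 for 8: 2·9^2 + 9 + 3; = 174; G_7 = 174−1 = 173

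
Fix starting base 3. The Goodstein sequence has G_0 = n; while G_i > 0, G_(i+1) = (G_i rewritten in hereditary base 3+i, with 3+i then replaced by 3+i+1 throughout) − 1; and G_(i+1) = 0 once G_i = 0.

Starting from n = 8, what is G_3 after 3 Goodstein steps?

(0) 8|_3 = 2·3 + 2 ↦ 2·4 + 2|_4 = 10 ⇒ 9
(1) 9|_4 = 2·4 + 1 ↦ 2·5 + 1|_5 = 11 ⇒ 10
(2) 10|_5 = 2·5 ↦ 2·6|_6 = 12 ⇒ 11
(3) 11|_6 = 6 + 5 ↦ 7 + 5|_7 = 12 ⇒ 11

11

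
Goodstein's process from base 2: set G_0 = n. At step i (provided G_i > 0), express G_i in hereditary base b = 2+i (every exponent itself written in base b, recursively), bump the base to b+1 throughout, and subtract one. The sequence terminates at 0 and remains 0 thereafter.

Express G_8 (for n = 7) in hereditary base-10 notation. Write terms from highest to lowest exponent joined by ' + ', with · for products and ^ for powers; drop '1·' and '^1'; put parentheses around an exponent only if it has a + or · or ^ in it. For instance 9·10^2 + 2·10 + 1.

7·10^7 + 7·10^6 + 7·10^5 + 7·10^4 + 7·10^3 + 7·10^2 + 7·10 + 5

base 2: 7 = 2^2 + 2 + 1; at 3: 3^3 + 3 + 1 = 31; next = 30
base 3: 30 = 3^3 + 3; at 4: 4^4 + 4 = 260; next = 259
base 4: 259 = 4^4 + 3; at 5: 5^5 + 3 = 3128; next = 3127
base 5: 3127 = 5^5 + 2; at 6: 6^6 + 2 = 46658; next = 46657
base 6: 46657 = 6^6 + 1; at 7: 7^7 + 1 = 823544; next = 823543
base 7: 823543 = 7^7; at 8: 8^8 = 16777216; next = 16777215
base 8: 16777215 = 7·8^7 + 7·8^6 + 7·8^5 + 7·8^4 + 7·8^3 + 7·8^2 + 7·8 + 7; at 9: 7·9^7 + 7·9^6 + 7·9^5 + 7·9^4 + 7·9^3 + 7·9^2 + 7·9 + 7 = 37665880; next = 37665879
base 9: 37665879 = 7·9^7 + 7·9^6 + 7·9^5 + 7·9^4 + 7·9^3 + 7·9^2 + 7·9 + 6; at 10: 7·10^7 + 7·10^6 + 7·10^5 + 7·10^4 + 7·10^3 + 7·10^2 + 7·10 + 6 = 77777776; next = 77777775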